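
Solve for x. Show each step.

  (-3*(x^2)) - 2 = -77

Step 1. [(-3*(x^2)) - 2 = -77] -2 is outermost — add 2 both sides ⇒ sub: -3*(x^2) = -75.
Step 2. [-3*(x^2) = -75] -3·(inner) — divide through by -3, so div: x^2 = 25.
Step 3. [x^2 = 25] √ both sides: 25 ≥ 0 gives two branches ⇒ sqrt: x = 5 or -5.

Answer: x ∈ {-5, 5}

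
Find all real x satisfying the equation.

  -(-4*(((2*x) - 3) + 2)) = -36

Step 1. [-(-4*(((2*x) - 3) + 2)) = -36] leading − — multiply by −1 ⇒ neg: -4*(((2*x) - 3) + 2) = 36.
Step 2. [-4*(((2*x) - 3) + 2) = 36] leading coefficient -4: divide by -4, so div: ((2*x) - 3) + 2 = -9.
Step 3. [((2*x) - 3) + 2 = -9] subtract 2: x sits inside (… + 2) ⇒ sub: (2*x) - 3 = -11.
Step 4. [(2*x) - 3 = -11] peel the -3: add 3 from each side ⇒ sub: 2*x = -8.
Step 5. [2*x = -8] LHS = 2·(…); ÷2 both sides ⇒ div: x = -4.

Answer: x ∈ {-4}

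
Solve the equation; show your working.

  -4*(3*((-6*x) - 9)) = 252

Step 1. [-4*(3*((-6*x) - 9)) = 252] leading coefficient -4: divide by -4. So div: 3*((-6*x) - 9) = -63.
Step 2. [3*((-6*x) - 9) = -63] LHS = 3·(…); ÷3 both sides ⇒ div: (-6*x) - 9 = -21.
Step 3. [(-6*x) - 9 = -21] -9 is outermost — add 9 both sides. So sub: -6*x = -12.
Step 4. [-6*x = -12] leading coefficient -6: divide by -6 ⇒ div: x = 2.

Answer: x ∈ {2}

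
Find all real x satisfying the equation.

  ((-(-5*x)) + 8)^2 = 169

Step 1. [((-(-5*x)) + 8)^2 = 169] √ both sides: 169 ≥ 0 gives two branches. So sqrt: (-(-5*x)) + 8 = 13 or -13.
Step 2. [(-(-5*x)) + 8 = 13 or -13] the outer +8 inverts by subtracting 8, so sub: -(-5*x) = 5 or -21.
Step 3. [-(-5*x) = 5 or -21] flip signs both sides ⇒ neg: -5*x = -5 or 21.
Step 4. [-5*x = -5 or 21] leading coefficient -5: divide by -5, so div: x = 1 or -21/5.

Answer: x ∈ {-21/5, 1}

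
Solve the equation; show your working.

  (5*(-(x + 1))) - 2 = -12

Step 1. [(5*(-(x + 1))) - 2 = -12] peel the -2: add 2 from each side, so sub: 5*(-(x + 1)) = -10.
Step 2. [5*(-(x + 1)) = -10] 5 out front; divide by 5. So div: -(x + 1) = -2.
Step 3. [-(x + 1) = -2] LHS negated; negate both sides ⇒ neg: x + 1 = 2.
Step 4. [x + 1 = 2] subtract 1: x sits inside (… + 1) ⇒ sub: x = 1.

Answer: x ∈ {1}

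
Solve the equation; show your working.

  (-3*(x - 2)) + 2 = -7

Step 1. [(-3*(x - 2)) + 2 = -7] 2 comes off first (subtract 2) ⇒ sub: -3*(x - 2) = -9.
Step 2. [-3*(x - 2) = -9] leading coefficient -3: divide by -3, so div: x - 2 = 3.
Step 3. [x - 2 = 3] -2 is outermost — add 2 both sides ⇒ sub: x = 5.

Answer: x ∈ {5}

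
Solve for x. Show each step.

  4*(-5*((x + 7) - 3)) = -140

Step 1. [4*(-5*((x + 7) - 3)) = -140] LHS = 4·(…); ÷4 both sides ⇒ div: -5*((x + 7) - 3) = -35.
Step 2. [-5*((x + 7) - 3) = -35] -5 out front; divide by -5. So div: (x + 7) - 3 = 7.
Step 3. [(x + 7) - 3 = 7] peel the -3: add 3 from each side. So sub: x + 7 = 10.
Step 4. [x + 7 = 10] subtract 7: x sits inside (… + 7), so sub: x = 3.

Answer: x ∈ {3}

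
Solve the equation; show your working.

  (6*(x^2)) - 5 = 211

Step 1. [(6*(x^2)) - 5 = 211] 5 comes off first (add 5), so sub: 6*(x^2) = 216.
Step 2. [6*(x^2) = 216] leading coefficient 6: divide by 6, so div: x^2 = 36.
Step 3. [x^2 = 36] 36 ≥ 0, LHS is (·)² — take ±√, so sqrt: x = 6 or -6.

Answer: x ∈ {-6, 6}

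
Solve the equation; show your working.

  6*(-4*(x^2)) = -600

Step 1. [6*(-4*(x^2)) = -600] 6 out front; divide by 6. So div: -4*(x^2) = -100.
Step 2. [-4*(x^2) = -100] leading coefficient -4: divide by -4 ⇒ div: x^2 = 25.
Step 3. [x^2 = 25] √ both sides: 25 ≥ 0 gives two branches ⇒ sqrt: x = 5 or -5.

Answer: x ∈ {-5, 5}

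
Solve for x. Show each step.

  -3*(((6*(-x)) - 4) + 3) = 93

Step 1. [-3*(((6*(-x)) - 4) + 3) = 93] -3·(inner) — divide through by -3 ⇒ div: ((6*(-x)) - 4) + 3 = -31.
Step 2. [((6*(-x)) - 4) + 3 = -31] peel the +3: subtract 3 from each side, so sub: (6*(-x)) - 4 = -34.
Step 3. [(6*(-x)) - 4 = -34] the outer -4 inverts by adding 4, so sub: 6*(-x) = -30.
Step 4. [6*(-x) = -30] 6·(inner) — divide through by 6, so div: -x = -5.
Step 5. [-x = -5] LHS negated; negate both sides. So neg: x = 5.

Answer: x ∈ {5}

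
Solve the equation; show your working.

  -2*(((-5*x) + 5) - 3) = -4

Step 1. [-2*(((-5*x) + 5) - 3) = -4] leading coefficient -2: divide by -2, so div: ((-5*x) + 5) - 3 = 2.
Step 2. [((-5*x) + 5) - 3 = 2] peel the -3: add 3 from each side, so sub: (-5*x) + 5 = 5.
Step 3. [(-5*x) + 5 = 5] subtract 5: x sits inside (… + 5) ⇒ sub: -5*x = 0.
Step 4. [-5*x = 0] leading coefficient -5: divide by -5. So div: x = 0.

Answer: x ∈ {0}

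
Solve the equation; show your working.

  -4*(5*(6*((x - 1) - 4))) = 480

Step 1. [-4*(5*(6*((x - 1) - 4))) = 480] -4 out front; divide by -4, so div: 5*(6*((x - 1) - 4)) = -120.
Step 2. [5*(6*((x - 1) - 4)) = -120] leading coefficient 5: divide by 5. So div: 6*((x - 1) - 4) = -24.
Step 3. [6*((x - 1) - 4) = -24] divide by the outer 6. So div: (x - 1) - 4 = -4.
Step 4. [(x - 1) - 4 = -4] 4 comes off first (add 4) ⇒ sub: x - 1 = 0.
Step 5. [x - 1 = 0] the outer -1 inverts by adding 1 ⇒ sub: x = 1.

Answer: x ∈ {1}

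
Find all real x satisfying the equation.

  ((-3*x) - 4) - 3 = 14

Step 1. [((-3*x) - 4) - 3 = 14] the outer -3 inverts by adding 3 ⇒ sub: (-3*x) - 4 = 17.
Step 2. [(-3*x) - 4 = 17] -4 is outermost — add 4 both sides. So sub: -3*x = 21.
Step 3. [-3*x = 21] LHS = -3·(…); ÷-3 both sides ⇒ div: x = -7.

Answer: x ∈ {-7}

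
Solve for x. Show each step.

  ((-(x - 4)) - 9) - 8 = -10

Step 1. [((-(x - 4)) - 9) - 8 = -10] 8 comes off first (add 8), so sub: (-(x - 4)) - 9 = -2.
Step 2. [(-(x - 4)) - 9 = -2] the outer -9 inverts by adding 9, so sub: -(x - 4) = 7.
Step 3. [-(x - 4) = 7] LHS negated; negate both sides ⇒ neg: x - 4 = -7.
Step 4. [x - 4 = -7] add 4: x sits inside (… - 4). So sub: x = -3.

Answer: x ∈ {-3}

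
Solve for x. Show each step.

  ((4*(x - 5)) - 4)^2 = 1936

Step 1. [((4*(x - 5)) - 4)^2 = 1936] √ both sides: 1936 ≥ 0 gives two branches ⇒ sqrt: (4*(x - 5)) - 4 = 44 or -44.
Step 2. [(4*(x - 5)) - 4 = 44 or -44] 4 divides every term; factor it out ⇒ factor: (x - 5) - 1 = 11 or -11.
Step 3. [(x - 5) - 1 = 11 or -11] peel the -1: add 1 from each side. So sub: x - 5 = 12 or -10.
Step 4. [x - 5 = 12 or -10] -5 is outermost — add 5 both sides. So sub: x = 17 or -5.

Answer: x ∈ {-5, 17}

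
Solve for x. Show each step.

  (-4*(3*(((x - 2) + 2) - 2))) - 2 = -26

Step 1. [(-4*(3*(((x - 2) + 2) - 2))) - 2 = -26] the outer -2 inverts by adding 2 ⇒ sub: -4*(3*(((x - 2) + 2) - 2)) = -24.
Step 2. [-4*(3*(((x - 2) + 2) - 2)) = -24] -4 out front; divide by -4. So div: 3*(((x - 2) + 2) - 2) = 6.
Step 3. [3*(((x - 2) + 2) - 2) = 6] LHS = 3·(…); ÷3 both sides ⇒ div: ((x - 2) + 2) - 2 = 2.
Step 4. [((x - 2) + 2) - 2 = 2] the outer -2 inverts by adding 2 ⇒ sub: (x - 2) + 2 = 4.
Step 5. [(x - 2) + 2 = 4] +2 is outermost — subtract 2 both sides. So sub: x - 2 = 2.
Step 6. [x - 2 = 2] -2 is outermost — add 2 both sides ⇒ sub: x = 4.

Answer: x ∈ {4}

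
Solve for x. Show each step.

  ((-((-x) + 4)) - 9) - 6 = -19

Step 1. [((-((-x) + 4)) - 9) - 6 = -19] the outer -6 inverts by adding 6, so sub: (-((-x) + 4)) - 9 = -13.
Step 2. [(-((-x) + 4)) - 9 = -13] 9 comes off first (add 9), so sub: -((-x) + 4) = -4.
Step 3. [-((-x) + 4) = -4] leading − — multiply by −1 ⇒ neg: (-x) + 4 = 4.
Step 4. [(-x) + 4 = 4] the outer +4 inverts by subtracting 4. So sub: -x = 0.
Step 5. [-x = 0] leading − — multiply by −1 ⇒ neg: x = 0.

Answer: x ∈ {0}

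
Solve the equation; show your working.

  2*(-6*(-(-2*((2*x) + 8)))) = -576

Step 1. [2*(-6*(-(-2*((2*x) + 8)))) = -576] divide by the outer 2 ⇒ div: -6*(-(-2*((2*x) + 8))) = -288.
Step 2. [-6*(-(-2*((2*x) + 8))) = -288] LHS = -6·(…); ÷-6 both sides, so div: -(-2*((2*x) + 8)) = 48.
Step 3. [-(-2*((2*x) + 8)) = 48] flip signs both sides. So neg: -2*((2*x) + 8) = -48.
Step 4. [-2*((2*x) + 8) = -48] -2 out front; divide by -2. So div: (2*x) + 8 = 24.
Step 5. [(2*x) + 8 = 24] 2 divides every term; factor it out, so factor: x + 4 = 12.
Step 6. [x + 4 = 12] +4 is outermost — subtract 4 both sides. So sub: x = 8.

Answer: x ∈ {8}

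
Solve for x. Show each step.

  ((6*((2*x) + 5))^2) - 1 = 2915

Step 1. [((6*((2*x) + 5))^2) - 1 = 2915] add 1: x sits inside (… - 1) ⇒ sub: (6*((2*x) + 5))^2 = 2916.
Step 2. [(6*((2*x) + 5))^2 = 2916] LHS squared, RHS 2916 ≥ 0: apply √ (±). So sqrt: 6*((2*x) + 5) = 54 or -54.
Step 3. [6*((2*x) + 5) = 54 or -54] LHS = 6·(…); ÷6 both sides, so div: (2*x) + 5 = 9 or -9.
Step 4. [(2*x) + 5 = 9 or -9] 5 comes off first (subtract 5) ⇒ sub: 2*x = 4 or -14.
Step 5. [2*x = 4 or -14] 2 out front; divide by 2 ⇒ div: x = 2 or -7.

Answer: x ∈ {-7, 2}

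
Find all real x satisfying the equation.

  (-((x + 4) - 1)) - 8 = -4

Step 1. [(-((x + 4) - 1)) - 8 = -4] add 8: x sits inside (… - 8), so sub: -((x + 4) - 1) = 4.
Step 2. [-((x + 4) - 1) = 4] flip signs both sides, so neg: (x + 4) - 1 = -4.
Step 3. [(x + 4) - 1 = -4] -1 is outermost — add 1 both sides. So sub: x + 4 = -3.
Step 4. [x + 4 = -3] 4 comes off first (subtract 4), so sub: x = -7.

Answer: x ∈ {-7}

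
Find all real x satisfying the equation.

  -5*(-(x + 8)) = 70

Step 1. [-5*(-(x + 8)) = 70] leading coefficient -5: divide by -5. So div: -(x + 8) = -14.
Step 2. [-(x + 8) = -14] leading − — multiply by −1. So neg: x + 8 = 14.
Step 3. [x + 8 = 14] subtract 8: x sits inside (… + 8), so sub: x = 6.

Answer: x ∈ {6}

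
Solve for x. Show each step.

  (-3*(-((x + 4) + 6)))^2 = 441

Step 1. [(-3*(-((x + 4) + 6)))^2 = 441] 441 ≥ 0, LHS is (·)² — take ±√. So sqrt: -3*(-((x + 4) + 6)) = 21 or -21.
Step 2. [-3*(-((x + 4) + 6)) = 21 or -21] LHS = -3·(…); ÷-3 both sides ⇒ div: -((x + 4) + 6) = -7 or 7.
Step 3. [-((x + 4) + 6) = -7 or 7] LHS negated; negate both sides. So neg: (x + 4) + 6 = 7 or -7.
Step 4. [(x + 4) + 6 = 7 or -7] +6 is outermost — subtract 6 both sides ⇒ sub: x + 4 = 1 or -13.
Step 5. [x + 4 = 1 or -13] 4 comes off first (subtract 4) ⇒ sub: x = -3 or -17.

Answer: x ∈ {-17, -3}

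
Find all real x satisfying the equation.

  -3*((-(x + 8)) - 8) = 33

Step 1. [-3*((-(x + 8)) - 8) = 33] divide by the outer -3. So div: (-(x + 8)) - 8 = -11.
Step 2. [(-(x + 8)) - 8 = -11] -8 is outermost — add 8 both sides, so sub: -(x + 8) = -3.
Step 3. [-(x + 8) = -3] LHS negated; negate both sides, so neg: x + 8 = 3.
Step 4. [x + 8 = 3] peel the +8: subtract 8 from each side ⇒ sub: x = -5.

Answer: x ∈ {-5}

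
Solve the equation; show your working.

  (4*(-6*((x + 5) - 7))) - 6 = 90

Step 1. [(4*(-6*((x + 5) - 7))) - 6 = 90] 6 comes off first (add 6). So sub: 4*(-6*((x + 5) - 7)) = 96.
Step 2. [4*(-6*((x + 5) - 7)) = 96] LHS = 4·(…); ÷4 both sides. So div: -6*((x + 5) - 7) = 24.
Step 3. [-6*((x + 5) - 7) = 24] leading coefficient -6: divide by -6. So div: (x + 5) - 7 = -4.
Step 4. [(x + 5) - 7 = -4] -7 is outermost — add 7 both sides ⇒ sub: x + 5 = 3.
Step 5. [x + 5 = 3] subtract 5: x sits inside (… + 5) ⇒ sub: x = -2.

Answer: x ∈ {-2}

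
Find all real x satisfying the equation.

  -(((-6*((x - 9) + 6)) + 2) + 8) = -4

Step 1. [-(((-6*((x - 9) + 6)) + 2) + 8) = -4] leading − — multiply by −1. So neg: ((-6*((x - 9) + 6)) + 2) + 8 = 4.
Step 2. [((-6*((x - 9) + 6)) + 2) + 8 = 4] 8 comes off first (subtract 8), so sub: (-6*((x - 9) + 6)) + 2 = -4.
Step 3. [(-6*((x - 9) + 6)) + 2 = -4] peel the +2: subtract 2 from each side. So sub: -6*((x - 9) + 6) = -6.
Step 4. [-6*((x - 9) + 6) = -6] -6 out front; divide by -6. So div: (x - 9) + 6 = 1.
Step 5. [(x - 9) + 6 = 1] 6 comes off first (subtract 6). So sub: x - 9 = -5.
Step 6. [x - 9 = -5] peel the -9: add 9 from each side ⇒ sub: x = 4.

Answer: x ∈ {4}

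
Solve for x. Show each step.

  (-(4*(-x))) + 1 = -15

Step 1. [(-(4*(-x))) + 1 = -15] the outer +1 inverts by subtracting 1 ⇒ sub: -(4*(-x)) = -16.
Step 2. [-(4*(-x)) = -16] flip signs both sides ⇒ neg: 4*(-x) = 16.
Step 3. [4*(-x) = 16] 4·(inner) — divide through by 4, so div: -x = 4.
Step 4. [-x = 4] leading − — multiply by −1. So neg: x = -4.

Answer: x ∈ {-4}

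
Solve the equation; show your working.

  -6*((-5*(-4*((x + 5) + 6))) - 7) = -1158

Step 1. [-6*((-5*(-4*((x + 5) + 6))) - 7) = -1158] divide by the outer -6, so div: (-5*(-4*((x + 5) + 6))) - 7 = 193.
Step 2. [(-5*(-4*((x + 5) + 6))) - 7 = 193] 7 comes off first (add 7) ⇒ sub: -5*(-4*((x + 5) + 6)) = 200.
Step 3. [-5*(-4*((x + 5) + 6)) = 200] -5·(inner) — divide through by -5. So div: -4*((x + 5) + 6) = -40.
Step 4. [-4*((x + 5) + 6) = -40] -4·(inner) — divide through by -4 ⇒ div: (x + 5) + 6 = 10.
Step 5. [(x + 5) + 6 = 10] peel the +6: subtract 6 from each side. So sub: x + 5 = 4.
Step 6. [x + 5 = 4] the outer +5 inverts by subtracting 5, so sub: x = -1.

Answer: x ∈ {-1}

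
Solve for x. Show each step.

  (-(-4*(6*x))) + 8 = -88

Step 1. [(-(-4*(6*x))) + 8 = -88] +8 is outermost — subtract 8 both sides ⇒ sub: -(-4*(6*x)) = -96.
Step 2. [-(-4*(6*x)) = -96] flip signs both sides ⇒ neg: -4*(6*x) = 96.
Step 3. [-4*(6*x) = 96] -4 out front; divide by -4. So div: 6*x = -24.
Step 4. [6*x = -24] divide by the outer 6 ⇒ div: x = -4.

Answer: x ∈ {-4}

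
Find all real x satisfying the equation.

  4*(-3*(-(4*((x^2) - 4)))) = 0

Step 1. [4*(-3*(-(4*((x^2) - 4)))) = 0] 4·(inner) — divide through by 4 ⇒ div: -3*(-(4*((x^2) - 4))) = 0.
Step 2. [-3*(-(4*((x^2) - 4))) = 0] divide by the outer -3 ⇒ div: -(4*((x^2) - 4)) = 0.
Step 3. [-(4*((x^2) - 4)) = 0] LHS negated; negate both sides. So neg: 4*((x^2) - 4) = 0.
Step 4. [4*((x^2) - 4) = 0] 4·(inner) — divide through by 4, so div: (x^2) - 4 = 0.
Step 5. [(x^2) - 4 = 0] 4 comes off first (add 4). So sub: x^2 = 4.
Step 6. [x^2 = 4] √ both sides: 4 ≥ 0 gives two branches. So sqrt: x = 2 or -2.

Answer: x ∈ {-2, 2}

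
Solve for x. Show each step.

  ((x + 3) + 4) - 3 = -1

Step 1. [((x + 3) + 4) - 3 = -1] add 3: x sits inside (… - 3) ⇒ sub: (x + 3) + 4 = 2.
Step 2. [(x + 3) + 4 = 2] the outer +4 inverts by subtracting 4. So sub: x + 3 = -2.
Step 3. [x + 3 = -2] peel the +3: subtract 3 from each side ⇒ sub: x = -5.

Answer: x ∈ {-5}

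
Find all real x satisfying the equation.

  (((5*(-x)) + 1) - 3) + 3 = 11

Step 1. [(((5*(-x)) + 1) - 3) + 3 = 11] peel the +3: subtract 3 from each side. So sub: ((5*(-x)) + 1) - 3 = 8.
Step 2. [((5*(-x)) + 1) - 3 = 8] add 3: x sits inside (… - 3). So sub: (5*(-x)) + 1 = 11.
Step 3. [(5*(-x)) + 1 = 11] peel the +1: subtract 1 from each side ⇒ sub: 5*(-x) = 10.
Step 4. [5*(-x) = 10] 5 out front; divide by 5. So div: -x = 2.
Step 5. [-x = 2] LHS negated; negate both sides, so neg: x = -2.

Answer: x ∈ {-2}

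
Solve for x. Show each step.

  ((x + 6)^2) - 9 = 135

Step 1. [((x + 6)^2) - 9 = 135] peel the -9: add 9 from each side, so sub: (x + 6)^2 = 144.
Step 2. [(x + 6)^2 = 144] LHS squared, RHS 144 ≥ 0: apply √ (±), so sqrt: x + 6 = 12 or -12.
Step 3. [x + 6 = 12 or -12] subtract 6: x sits inside (… + 6). So sub: x = 6 or -18.

Answer: x ∈ {-18, 6}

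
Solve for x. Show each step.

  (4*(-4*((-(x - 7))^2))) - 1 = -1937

Step 1. [(4*(-4*((-(x - 7))^2))) - 1 = -1937] peel the -1: add 1 from each side ⇒ sub: 4*(-4*((-(x - 7))^2)) = -1936.
Step 2. [4*(-4*((-(x - 7))^2)) = -1936] divide by the outer 4 ⇒ div: -4*((-(x - 7))^2) = -484.
Step 3. [-4*((-(x - 7))^2) = -484] divide by the outer -4, so div: (-(x - 7))^2 = 121.
Step 4. [(-(x - 7))^2 = 121] √ both sides: 121 ≥ 0 gives two branches. So sqrt: -(x - 7) = 11 or -11.
Step 5. [-(x - 7) = 11 or -11] flip signs both sides. So neg: x - 7 = -11 or 11.
Step 6. [x - 7 = -11 or 11] the outer -7 inverts by adding 7, so sub: x = -4 or 18.

Answer: x ∈ {-4, 18}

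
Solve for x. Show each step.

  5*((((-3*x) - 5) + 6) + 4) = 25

Step 1. [5*((((-3*x) - 5) + 6) + 4) = 25] leading coefficient 5: divide by 5. So div: (((-3*x) - 5) + 6) + 4 = 5.
Step 2. [(((-3*x) - 5) + 6) + 4 = 5] peel the +4: subtract 4 from each side ⇒ sub: ((-3*x) - 5) + 6 = 1.
Step 3. [((-3*x) - 5) + 6 = 1] subtract 6: x sits inside (… + 6). So sub: (-3*x) - 5 = -5.
Step 4. [(-3*x) - 5 = -5] add 5: x sits inside (… - 5). So sub: -3*x = 0.
Step 5. [-3*x = 0] divide by the outer -3. So div: x = 0.

Answer: x ∈ {0}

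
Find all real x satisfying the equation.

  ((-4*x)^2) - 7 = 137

Step 1. [((-4*x)^2) - 7 = 137] add 7: x sits inside (… - 7), so sub: (-4*x)^2 = 144.
Step 2. [(-4*x)^2 = 144] LHS squared, RHS 144 ≥ 0: apply √ (±) ⇒ sqrt: -4*x = 12 or -12.
Step 3. [-4*x = 12 or -12] -4 out front; divide by -4. So div: x = -3 or 3.

Answer: x ∈ {-3, 3}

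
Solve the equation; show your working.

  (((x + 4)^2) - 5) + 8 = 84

Step 1. [(((x + 4)^2) - 5) + 8 = 84] +8 is outermost — subtract 8 both sides ⇒ sub: ((x + 4)^2) - 5 = 76.
Step 2. [((x + 4)^2) - 5 = 76] add 5: x sits inside (… - 5), so sub: (x + 4)^2 = 81.
Step 3. [(x + 4)^2 = 81] 81 ≥ 0, LHS is (·)² — take ±√. So sqrt: x + 4 = 9 or -9.
Step 4. [x + 4 = 9 or -9] 4 comes off first (subtract 4), so sub: x = 5 or -13.

Answer: x ∈ {-13, 5}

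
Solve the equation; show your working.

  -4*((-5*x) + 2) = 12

Step 1. [-4*((-5*x) + 2) = 12] -4 out front; divide by -4. So div: (-5*x) + 2 = -3.
Step 2. [(-5*x) + 2 = -3] the outer +2 inverts by subtracting 2 ⇒ sub: -5*x = -5.
Step 3. [-5*x = -5] -5·(inner) — divide through by -5, so div: x = 1.

Answer: x ∈ {1}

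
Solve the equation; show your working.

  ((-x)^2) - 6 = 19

Step 1. [((-x)^2) - 6 = 19] -6 is outermost — add 6 both sides, so sub: (-x)^2 = 25.
Step 2. [(-x)^2 = 25] 25 ≥ 0, LHS is (·)² — take ±√ ⇒ sqrt: -x = 5 or -5.
Step 3. [-x = 5 or -5] leading − — multiply by −1 ⇒ neg: x = -5 or 5.

Answer: x ∈ {-5, 5}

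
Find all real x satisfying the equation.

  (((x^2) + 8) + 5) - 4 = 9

Step 1. [(((x^2) + 8) + 5) - 4 = 9] -4 is outermost — add 4 both sides. So sub: ((x^2) + 8) + 5 = 13.
Step 2. [((x^2) + 8) + 5 = 13] the outer +5 inverts by subtracting 5. So sub: (x^2) + 8 = 8.
Step 3. [(x^2) + 8 = 8] peel the +8: subtract 8 from each side, so sub: x^2 = 0.
Step 4. [x^2 = 0] LHS squared, RHS 0 ≥ 0: apply √ (±). So sqrt: x = 0.

Answer: x ∈ {0}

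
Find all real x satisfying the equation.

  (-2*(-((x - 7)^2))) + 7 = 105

Step 1. [(-2*(-((x - 7)^2))) + 7 = 105] the outer +7 inverts by subtracting 7. So sub: -2*(-((x - 7)^2)) = 98.
Step 2. [-2*(-((x - 7)^2)) = 98] LHS = -2·(…); ÷-2 both sides ⇒ div: -((x - 7)^2) = -49.
Step 3. [-((x - 7)^2) = -49] leading − — multiply by −1 ⇒ neg: (x - 7)^2 = 49.
Step 4. [(x - 7)^2 = 49] 49 ≥ 0, LHS is (·)² — take ±√, so sqrt: x - 7 = 7 or -7.
Step 5. [x - 7 = 7 or -7] the outer -7 inverts by adding 7 ⇒ sub: x = 14 or 0.

Answer: x ∈ {0, 14}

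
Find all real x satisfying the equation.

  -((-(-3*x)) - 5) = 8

Step 1. [-((-(-3*x)) - 5) = 8] leading − — multiply by −1, so neg: (-(-3*x)) - 5 = -8.
Step 2. [(-(-3*x)) - 5 = -8] the outer -5 inverts by adding 5. So sub: -(-3*x) = -3.
Step 3. [-(-3*x) = -3] flip signs both sides, so neg: -3*x = 3.
Step 4. [-3*x = 3] -3 out front; divide by -3, so div: x = -1.

Answer: x ∈ {-1}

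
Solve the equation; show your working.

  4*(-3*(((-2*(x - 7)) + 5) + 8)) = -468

Step 1. [4*(-3*(((-2*(x - 7)) + 5) + 8)) = -468] leading coefficient 4: divide by 4 ⇒ div: -3*(((-2*(x - 7)) + 5) + 8) = -117.
Step 2. [-3*(((-2*(x - 7)) + 5) + 8) = -117] LHS = -3·(…); ÷-3 both sides. So div: ((-2*(x - 7)) + 5) + 8 = 39.
Step 3. [((-2*(x - 7)) + 5) + 8 = 39] 8 comes off first (subtract 8), so sub: (-2*(x - 7)) + 5 = 31.
Step 4. [(-2*(x - 7)) + 5 = 31] subtract 5: x sits inside (… + 5), so sub: -2*(x - 7) = 26.
Step 5. [-2*(x - 7) = 26] -2·(inner) — divide through by -2. So div: x - 7 = -13.
Step 6. [x - 7 = -13] the outer -7 inverts by adding 7 ⇒ sub: x = -6.

Answer: x ∈ {-6}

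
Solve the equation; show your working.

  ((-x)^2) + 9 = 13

Step 1. [((-x)^2) + 9 = 13] subtract 9: x sits inside (… + 9). So sub: (-x)^2 = 4.
Step 2. [(-x)^2 = 4] √ both sides: 4 ≥ 0 gives two branches. So sqrt: -x = 2 or -2.
Step 3. [-x = 2 or -2] LHS negated; negate both sides, so neg: x = -2 or 2.

Answer: x ∈ {-2, 2}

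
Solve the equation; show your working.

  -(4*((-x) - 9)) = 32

Step 1. [-(4*((-x) - 9)) = 32] leading − — multiply by −1 ⇒ neg: 4*((-x) - 9) = -32.
Step 2. [4*((-x) - 9) = -32] LHS = 4·(…); ÷4 both sides. So div: (-x) - 9 = -8.
Step 3. [(-x) - 9 = -8] peel the -9: add 9 from each side ⇒ sub: -x = 1.
Step 4. [-x = 1] flip signs both sides. So neg: x = -1.

Answer: x ∈ {-1}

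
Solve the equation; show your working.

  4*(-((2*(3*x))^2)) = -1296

Step 1. [4*(-((2*(3*x))^2)) = -1296] 4·(inner) — divide through by 4 ⇒ div: -((2*(3*x))^2) = -324.
Step 2. [-((2*(3*x))^2) = -324] LHS negated; negate both sides. So neg: (2*(3*x))^2 = 324.
Step 3. [(2*(3*x))^2 = 324] LHS squared, RHS 324 ≥ 0: apply √ (±). So sqrt: 2*(3*x) = 18 or -18.
Step 4. [2*(3*x) = 18 or -18] leading coefficient 2: divide by 2, so div: 3*x = 9 or -9.
Step 5. [3*x = 9 or -9] leading coefficient 3: divide by 3, so div: x = 3 or -3.

Answer: x ∈ {-3, 3}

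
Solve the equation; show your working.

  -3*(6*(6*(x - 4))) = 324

Step 1. [-3*(6*(6*(x - 4))) = 324] LHS = -3·(…); ÷-3 both sides, so div: 6*(6*(x - 4)) = -108.
Step 2. [6*(6*(x - 4)) = -108] LHS = 6·(…); ÷6 both sides. So div: 6*(x - 4) = -18.
Step 3. [6*(x - 4) = -18] leading coefficient 6: divide by 6, so div: x - 4 = -3.
Step 4. [x - 4 = -3] add 4: x sits inside (… - 4), so sub: x = 1.

Answer: x ∈ {1}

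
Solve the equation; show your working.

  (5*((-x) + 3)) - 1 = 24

Step 1. [(5*((-x) + 3)) - 1 = 24] -1 is outermost — add 1 both sides, so sub: 5*((-x) + 3) = 25.
Step 2. [5*((-x) + 3) = 25] leading coefficient 5: divide by 5. So div: (-x) + 3 = 5.
Step 3. [(-x) + 3 = 5] peel the +3: subtract 3 from each side ⇒ sub: -x = 2.
Step 4. [-x = 2] LHS negated; negate both sides. So neg: x = -2.

Answer: x ∈ {-2}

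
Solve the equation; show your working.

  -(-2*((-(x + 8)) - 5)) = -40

Step 1. [-(-2*((-(x + 8)) - 5)) = -40] flip signs both sides, so neg: -2*((-(x + 8)) - 5) = 40.
Step 2. [-2*((-(x + 8)) - 5) = 40] -2·(inner) — divide through by -2. So div: (-(x + 8)) - 5 = -20.
Step 3. [(-(x + 8)) - 5 = -20] -5 is outermost — add 5 both sides ⇒ sub: -(x + 8) = -15.
Step 4. [-(x + 8) = -15] flip signs both sides, so neg: x + 8 = 15.
Step 5. [x + 8 = 15] subtract 8: x sits inside (… + 8). So sub: x = 7.

Answer: x ∈ {7}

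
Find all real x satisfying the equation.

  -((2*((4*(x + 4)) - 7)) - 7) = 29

Step 1. [-((2*((4*(x + 4)) - 7)) - 7) = 29] LHS negated; negate both sides, so neg: (2*((4*(x + 4)) - 7)) - 7 = -29.
Step 2. [(2*((4*(x + 4)) - 7)) - 7 = -29] add 7: x sits inside (… - 7). So sub: 2*((4*(x + 4)) - 7) = -22.
Step 3. [2*((4*(x + 4)) - 7) = -22] 2 out front; divide by 2, so div: (4*(x + 4)) - 7 = -11.
Step 4. [(4*(x + 4)) - 7 = -11] the outer -7 inverts by adding 7. So sub: 4*(x + 4) = -4.
Step 5. [4*(x + 4) = -4] divide by the outer 4. So div: x + 4 = -1.
Step 6. [x + 4 = -1] subtract 4: x sits inside (… + 4), so sub: x = -5.

Answer: x ∈ {-5}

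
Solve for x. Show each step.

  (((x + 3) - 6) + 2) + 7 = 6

Step 1. [(((x + 3) - 6) + 2) + 7 = 6] peel the +7: subtract 7 from each side, so sub: ((x + 3) - 6) + 2 = -1.
Step 2. [((x + 3) - 6) + 2 = -1] the outer +2 inverts by subtracting 2 ⇒ sub: (x + 3) - 6 = -3.
Step 3. [(x + 3) - 6 = -3] 6 comes off first (add 6), so sub: x + 3 = 3.
Step 4. [x + 3 = 3] subtract 3: x sits inside (… + 3), so sub: x = 0.

Answer: x ∈ {0}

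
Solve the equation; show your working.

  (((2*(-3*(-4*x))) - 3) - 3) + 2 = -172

Step 1. [(((2*(-3*(-4*x))) - 3) - 3) + 2 = -172] peel the +2: subtract 2 from each side ⇒ sub: ((2*(-3*(-4*x))) - 3) - 3 = -174.
Step 2. [((2*(-3*(-4*x))) - 3) - 3 = -174] add 3: x sits inside (… - 3), so sub: (2*(-3*(-4*x))) - 3 = -171.
Step 3. [(2*(-3*(-4*x))) - 3 = -171] add 3: x sits inside (… - 3) ⇒ sub: 2*(-3*(-4*x)) = -168.
Step 4. [2*(-3*(-4*x)) = -168] LHS = 2·(…); ÷2 both sides. So div: -3*(-4*x) = -84.
Step 5. [-3*(-4*x) = -84] -3 out front; divide by -3, so div: -4*x = 28.
Step 6. [-4*x = 28] divide by the outer -4, so div: x = -7.

Answer: x ∈ {-7}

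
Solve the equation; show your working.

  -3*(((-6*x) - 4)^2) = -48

Step 1. [-3*(((-6*x) - 4)^2) = -48] LHS = -3·(…); ÷-3 both sides. So div: ((-6*x) - 4)^2 = 16.
Step 2. [((-6*x) - 4)^2 = 16] 16 ≥ 0, LHS is (·)² — take ±√, so sqrt: (-6*x) - 4 = 4 or -4.
Step 3. [(-6*x) - 4 = 4 or -4] add 4: x sits inside (… - 4) ⇒ sub: -6*x = 8 or 0.
Step 4. [-6*x = 8 or 0] LHS = -6·(…); ÷-6 both sides. So div: x = -4/3 or 0.

Answer: x ∈ {-4/3, 0}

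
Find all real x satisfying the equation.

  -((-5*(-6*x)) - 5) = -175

Step 1. [-((-5*(-6*x)) - 5) = -175] flip signs both sides. So neg: (-5*(-6*x)) - 5 = 175.
Step 2. [(-5*(-6*x)) - 5 = 175] common factor -5 (LHS and 175) — divide through, so factor: (-6*x) + 1 = -35.
Step 3. [(-6*x) + 1 = -35] the outer +1 inverts by subtracting 1. So sub: -6*x = -36.
Step 4. [-6*x = -36] divide by the outer -6, so div: x = 6.

Answer: x ∈ {6}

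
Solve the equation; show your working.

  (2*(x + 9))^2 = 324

Step 1. [(2*(x + 9))^2 = 324] √ both sides: 324 ≥ 0 gives two branches, so sqrt: 2*(x + 9) = 18 or -18.
Step 2. [2*(x + 9) = 18 or -18] divide by the outer 2 ⇒ div: x + 9 = 9 or -9.
Step 3. [x + 9 = 9 or -9] peel the +9: subtract 9 from each side ⇒ sub: x = 0 or -18.

Answer: x ∈ {-18, 0}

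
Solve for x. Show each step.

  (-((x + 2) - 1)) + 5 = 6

Step 1. [(-((x + 2) - 1)) + 5 = 6] 5 comes off first (subtract 5), so sub: -((x + 2) - 1) = 1.
Step 2. [-((x + 2) - 1) = 1] LHS negated; negate both sides, so neg: (x + 2) - 1 = -1.
Step 3. [(x + 2) - 1 = -1] peel the -1: add 1 from each side. So sub: x + 2 = 0.
Step 4. [x + 2 = 0] 2 comes off first (subtract 2), so sub: x = -2.

Answer: x ∈ {-2}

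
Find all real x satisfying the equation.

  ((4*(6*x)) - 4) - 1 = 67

Step 1. [((4*(6*x)) - 4) - 1 = 67] -1 is outermost — add 1 both sides, so sub: (4*(6*x)) - 4 = 68.
Step 2. [(4*(6*x)) - 4 = 68] peel the -4: add 4 from each side ⇒ sub: 4*(6*x) = 72.
Step 3. [4*(6*x) = 72] divide by the outer 4. So div: 6*x = 18.
Step 4. [6*x = 18] 6 out front; divide by 6 ⇒ div: x = 3.

Answer: x ∈ {3}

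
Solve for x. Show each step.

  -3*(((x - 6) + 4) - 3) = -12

Step 1. [-3*(((x - 6) + 4) - 3) = -12] divide by the outer -3. So div: ((x - 6) + 4) - 3 = 4.
Step 2. [((x - 6) + 4) - 3 = 4] peel the -3: add 3 from each side ⇒ sub: (x - 6) + 4 = 7.
Step 3. [(x - 6) + 4 = 7] subtract 4: x sits inside (… + 4), so sub: x - 6 = 3.
Step 4. [x - 6 = 3] add 6: x sits inside (… - 6). So sub: x = 9.

Answer: x ∈ {9}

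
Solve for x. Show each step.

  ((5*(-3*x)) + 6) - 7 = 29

Step 1. [((5*(-3*x)) + 6) - 7 = 29] peel the -7: add 7 from each side ⇒ sub: (5*(-3*x)) + 6 = 36.
Step 2. [(5*(-3*x)) + 6 = 36] +6 is outermost — subtract 6 both sides. So sub: 5*(-3*x) = 30.
Step 3. [5*(-3*x) = 30] leading coefficient 5: divide by 5 ⇒ div: -3*x = 6.
Step 4. [-3*x = 6] divide by the outer -3 ⇒ div: x = -2.

Answer: x ∈ {-2}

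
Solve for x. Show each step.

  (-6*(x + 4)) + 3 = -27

Step 1. [(-6*(x + 4)) + 3 = -27] the outer +3 inverts by subtracting 3, so sub: -6*(x + 4) = -30.
Step 2. [-6*(x + 4) = -30] LHS = -6·(…); ÷-6 both sides. So div: x + 4 = 5.
Step 3. [x + 4 = 5] the outer +4 inverts by subtracting 4. So sub: x = 1.

Answer: x ∈ {1}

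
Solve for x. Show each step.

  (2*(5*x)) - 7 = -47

Step 1. [(2*(5*x)) - 7 = -47] 7 comes off first (add 7) ⇒ sub: 2*(5*x) = -40.
Step 2. [2*(5*x) = -40] LHS = 2·(…); ÷2 both sides. So div: 5*x = -20.
Step 3. [5*x = -20] divide by the outer 5. So div: x = -4.

Answer: x ∈ {-4}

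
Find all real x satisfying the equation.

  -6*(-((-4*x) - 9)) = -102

Step 1. [-6*(-((-4*x) - 9)) = -102] -6 out front; divide by -6, so div: -((-4*x) - 9) = 17.
Step 2. [-((-4*x) - 9) = 17] LHS negated; negate both sides ⇒ neg: (-4*x) - 9 = -17.
Step 3. [(-4*x) - 9 = -17] the outer -9 inverts by adding 9 ⇒ sub: -4*x = -8.
Step 4. [-4*x = -8] leading coefficient -4: divide by -4. So div: x = 2.

Answer: x ∈ {2}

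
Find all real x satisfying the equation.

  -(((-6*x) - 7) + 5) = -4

Step 1. [-(((-6*x) - 7) + 5) = -4] flip signs both sides. So neg: ((-6*x) - 7) + 5 = 4.
Step 2. [((-6*x) - 7) + 5 = 4] +5 is outermost — subtract 5 both sides. So sub: (-6*x) - 7 = -1.
Step 3. [(-6*x) - 7 = -1] add 7: x sits inside (… - 7), so sub: -6*x = 6.
Step 4. [-6*x = 6] leading coefficient -6: divide by -6, so div: x = -1.

Answer: x ∈ {-1}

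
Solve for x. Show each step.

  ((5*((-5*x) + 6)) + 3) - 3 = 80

Step 1. [((5*((-5*x) + 6)) + 3) - 3 = 80] the outer -3 inverts by adding 3, so sub: (5*((-5*x) + 6)) + 3 = 83.
Step 2. [(5*((-5*x) + 6)) + 3 = 83] 3 comes off first (subtract 3), so sub: 5*((-5*x) + 6) = 80.
Step 3. [5*((-5*x) + 6) = 80] leading coefficient 5: divide by 5 ⇒ div: (-5*x) + 6 = 16.
Step 4. [(-5*x) + 6 = 16] 6 comes off first (subtract 6) ⇒ sub: -5*x = 10.
Step 5. [-5*x = 10] -5 out front; divide by -5. So div: x = -2.

Answer: x ∈ {-2}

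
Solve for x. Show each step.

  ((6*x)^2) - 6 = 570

Step 1. [((6*x)^2) - 6 = 570] -6 is outermost — add 6 both sides. So sub: (6*x)^2 = 576.
Step 2. [(6*x)^2 = 576] √ both sides: 576 ≥ 0 gives two branches ⇒ sqrt: 6*x = 24 or -24.
Step 3. [6*x = 24 or -24] leading coefficient 6: divide by 6. So div: x = 4 or -4.

Answer: x ∈ {-4, 4}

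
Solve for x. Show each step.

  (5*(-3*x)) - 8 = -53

Step 1. [(5*(-3*x)) - 8 = -53] -8 is outermost — add 8 both sides, so sub: 5*(-3*x) = -45.
Step 2. [5*(-3*x) = -45] LHS = 5·(…); ÷5 both sides. So div: -3*x = -9.
Step 3. [-3*x = -9] divide by the outer -3. So div: x = 3.

Answer: x ∈ {3}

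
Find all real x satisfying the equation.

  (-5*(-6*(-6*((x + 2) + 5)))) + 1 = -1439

Step 1. [(-5*(-6*(-6*((x + 2) + 5)))) + 1 = -1439] peel the +1: subtract 1 from each side, so sub: -5*(-6*(-6*((x + 2) + 5))) = -1440.
Step 2. [-5*(-6*(-6*((x + 2) + 5))) = -1440] divide by the outer -5 ⇒ div: -6*(-6*((x + 2) + 5)) = 288.
Step 3. [-6*(-6*((x + 2) + 5)) = 288] divide by the outer -6 ⇒ div: -6*((x + 2) + 5) = -48.
Step 4. [-6*((x + 2) + 5) = -48] -6 out front; divide by -6, so div: (x + 2) + 5 = 8.
Step 5. [(x + 2) + 5 = 8] subtract 5: x sits inside (… + 5). So sub: x + 2 = 3.
Step 6. [x + 2 = 3] the outer +2 inverts by subtracting 2, so sub: x = 1.

Answer: x ∈ {1}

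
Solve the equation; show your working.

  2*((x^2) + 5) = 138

Step 1. [2*((x^2) + 5) = 138] LHS = 2·(…); ÷2 both sides. So div: (x^2) + 5 = 69.
Step 2. [(x^2) + 5 = 69] 5 comes off first (subtract 5). So sub: x^2 = 64.
Step 3. [x^2 = 64] 64 ≥ 0, LHS is (·)² — take ±√ ⇒ sqrt: x = 8 or -8.

Answer: x ∈ {-8, 8}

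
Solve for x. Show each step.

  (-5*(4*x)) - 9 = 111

Step 1. [(-5*(4*x)) - 9 = 111] add 9: x sits inside (… - 9) ⇒ sub: -5*(4*x) = 120.
Step 2. [-5*(4*x) = 120] leading coefficient -5: divide by -5 ⇒ div: 4*x = -24.
Step 3. [4*x = -24] 4 out front; divide by 4, so div: x = -6.

Answer: x ∈ {-6}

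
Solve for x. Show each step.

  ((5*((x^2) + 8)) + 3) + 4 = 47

Step 1. [((5*((x^2) + 8)) + 3) + 4 = 47] 4 comes off first (subtract 4), so sub: (5*((x^2) + 8)) + 3 = 43.
Step 2. [(5*((x^2) + 8)) + 3 = 43] +3 is outermost — subtract 3 both sides ⇒ sub: 5*((x^2) + 8) = 40.
Step 3. [5*((x^2) + 8) = 40] LHS = 5·(…); ÷5 both sides. So div: (x^2) + 8 = 8.
Step 4. [(x^2) + 8 = 8] peel the +8: subtract 8 from each side, so sub: x^2 = 0.
Step 5. [x^2 = 0] LHS squared, RHS 0 ≥ 0: apply √ (±) ⇒ sqrt: x = 0.

Answer: x ∈ {0}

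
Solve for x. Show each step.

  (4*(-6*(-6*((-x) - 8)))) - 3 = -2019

Step 1. [(4*(-6*(-6*((-x) - 8)))) - 3 = -2019] -3 is outermost — add 3 both sides, so sub: 4*(-6*(-6*((-x) - 8))) = -2016.
Step 2. [4*(-6*(-6*((-x) - 8))) = -2016] 4·(inner) — divide through by 4, so div: -6*(-6*((-x) - 8)) = -504.
Step 3. [-6*(-6*((-x) - 8)) = -504] LHS = -6·(…); ÷-6 both sides ⇒ div: -6*((-x) - 8) = 84.
Step 4. [-6*((-x) - 8) = 84] -6·(inner) — divide through by -6 ⇒ div: (-x) - 8 = -14.
Step 5. [(-x) - 8 = -14] peel the -8: add 8 from each side ⇒ sub: -x = -6.
Step 6. [-x = -6] LHS negated; negate both sides, so neg: x = 6.

Answer: x ∈ {6}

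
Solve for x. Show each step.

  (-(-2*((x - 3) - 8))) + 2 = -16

Step 1. [(-(-2*((x - 3) - 8))) + 2 = -16] 2 comes off first (subtract 2). So sub: -(-2*((x - 3) - 8)) = -18.
Step 2. [-(-2*((x - 3) - 8)) = -18] leading − — multiply by −1. So neg: -2*((x - 3) - 8) = 18.
Step 3. [-2*((x - 3) - 8) = 18] -2·(inner) — divide through by -2, so div: (x - 3) - 8 = -9.
Step 4. [(x - 3) - 8 = -9] peel the -8: add 8 from each side ⇒ sub: x - 3 = -1.
Step 5. [x - 3 = -1] -3 is outermost — add 3 both sides ⇒ sub: x = 2.

Answer: x ∈ {2}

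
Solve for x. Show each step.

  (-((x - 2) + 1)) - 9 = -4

Step 1. [(-((x - 2) + 1)) - 9 = -4] -9 is outermost — add 9 both sides ⇒ sub: -((x - 2) + 1) = 5.
Step 2. [-((x - 2) + 1) = 5] flip signs both sides ⇒ neg: (x - 2) + 1 = -5.
Step 3. [(x - 2) + 1 = -5] +1 is outermost — subtract 1 both sides. So sub: x - 2 = -6.
Step 4. [x - 2 = -6] add 2: x sits inside (… - 2). So sub: x = -4.

Answer: x ∈ {-4}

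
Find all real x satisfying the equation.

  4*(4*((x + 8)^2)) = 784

Step 1. [4*(4*((x + 8)^2)) = 784] leading coefficient 4: divide by 4, so div: 4*((x + 8)^2) = 196.
Step 2. [4*((x + 8)^2) = 196] 4 out front; divide by 4, so div: (x + 8)^2 = 49.
Step 3. [(x + 8)^2 = 49] 49 ≥ 0, LHS is (·)² — take ±√. So sqrt: x + 8 = 7 or -7.
Step 4. [x + 8 = 7 or -7] peel the +8: subtract 8 from each side. So sub: x = -1 or -15.

Answer: x ∈ {-15, -1}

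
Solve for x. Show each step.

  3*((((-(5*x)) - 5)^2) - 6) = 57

Step 1. [3*((((-(5*x)) - 5)^2) - 6) = 57] leading coefficient 3: divide by 3. So div: (((-(5*x)) - 5)^2) - 6 = 19.
Step 2. [(((-(5*x)) - 5)^2) - 6 = 19] 6 comes off first (add 6) ⇒ sub: ((-(5*x)) - 5)^2 = 25.
Step 3. [((-(5*x)) - 5)^2 = 25] LHS squared, RHS 25 ≥ 0: apply √ (±), so sqrt: (-(5*x)) - 5 = 5 or -5.
Step 4. [(-(5*x)) - 5 = 5 or -5] the outer -5 inverts by adding 5, so sub: -(5*x) = 10 or 0.
Step 5. [-(5*x) = 10 or 0] LHS negated; negate both sides, so neg: 5*x = -10 or 0.
Step 6. [5*x = -10 or 0] LHS = 5·(…); ÷5 both sides ⇒ div: x = -2 or 0.

Answer: x ∈ {-2, 0}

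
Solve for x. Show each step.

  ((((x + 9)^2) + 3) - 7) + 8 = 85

Step 1. [((((x + 9)^2) + 3) - 7) + 8 = 85] subtract 8: x sits inside (… + 8), so sub: (((x + 9)^2) + 3) - 7 = 77.
Step 2. [(((x + 9)^2) + 3) - 7 = 77] the outer -7 inverts by adding 7, so sub: ((x + 9)^2) + 3 = 84.
Step 3. [((x + 9)^2) + 3 = 84] 3 comes off first (subtract 3), so sub: (x + 9)^2 = 81.
Step 4. [(x + 9)^2 = 81] LHS squared, RHS 81 ≥ 0: apply √ (±), so sqrt: x + 9 = 9 or -9.
Step 5. [x + 9 = 9 or -9] peel the +9: subtract 9 from each side. So sub: x = 0 or -18.

Answer: x ∈ {-18, 0}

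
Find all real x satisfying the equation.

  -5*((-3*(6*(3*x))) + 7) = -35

Step 1. [-5*((-3*(6*(3*x))) + 7) = -35] -5·(inner) — divide through by -5. So div: (-3*(6*(3*x))) + 7 = 7.
Step 2. [(-3*(6*(3*x))) + 7 = 7] subtract 7: x sits inside (… + 7). So sub: -3*(6*(3*x)) = 0.
Step 3. [-3*(6*(3*x)) = 0] divide by the outer -3. So div: 6*(3*x) = 0.
Step 4. [6*(3*x) = 0] 6·(inner) — divide through by 6. So div: 3*x = 0.
Step 5. [3*x = 0] 3 out front; divide by 3 ⇒ div: x = 0.

Answer: x ∈ {0}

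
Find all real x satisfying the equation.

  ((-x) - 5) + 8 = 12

Step 1. [((-x) - 5) + 8 = 12] subtract 8: x sits inside (… + 8) ⇒ sub: (-x) - 5 = 4.
Step 2. [(-x) - 5 = 4] -5 is outermost — add 5 both sides, so sub: -x = 9.
Step 3. [-x = 9] leading − — multiply by −1. So neg: x = -9.

Answer: x ∈ {-9}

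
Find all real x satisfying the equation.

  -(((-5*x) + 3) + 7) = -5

Step 1. [-(((-5*x) + 3) + 7) = -5] flip signs both sides ⇒ neg: ((-5*x) + 3) + 7 = 5.
Step 2. [((-5*x) + 3) + 7 = 5] subtract 7: x sits inside (… + 7), so sub: (-5*x) + 3 = -2.
Step 3. [(-5*x) + 3 = -2] 3 comes off first (subtract 3). So sub: -5*x = -5.
Step 4. [-5*x = -5] -5·(inner) — divide through by -5 ⇒ div: x = 1.

Answer: x ∈ {1}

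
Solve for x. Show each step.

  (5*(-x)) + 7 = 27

Step 1. [(5*(-x)) + 7 = 27] 7 comes off first (subtract 7). So sub: 5*(-x) = 20.
Step 2. [5*(-x) = 20] 5 out front; divide by 5 ⇒ div: -x = 4.
Step 3. [-x = 4] leading − — multiply by −1, so neg: x = -4.

Answer: x ∈ {-4}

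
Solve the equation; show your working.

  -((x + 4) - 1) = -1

Step 1. [-((x + 4) - 1) = -1] LHS negated; negate both sides, so neg: (x + 4) - 1 = 1.
Step 2. [(x + 4) - 1 = 1] peel the -1: add 1 from each side ⇒ sub: x + 4 = 2.
Step 3. [x + 4 = 2] 4 comes off first (subtract 4), so sub: x = -2.

Answer: x ∈ {-2}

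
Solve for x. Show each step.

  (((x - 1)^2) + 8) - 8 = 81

Step 1. [(((x - 1)^2) + 8) - 8 = 81] 8 comes off first (add 8). So sub: ((x - 1)^2) + 8 = 89.
Step 2. [((x - 1)^2) + 8 = 89] 8 comes off first (subtract 8). So sub: (x - 1)^2 = 81.
Step 3. [(x - 1)^2 = 81] LHS squared, RHS 81 ≥ 0: apply √ (±) ⇒ sqrt: x - 1 = 9 or -9.
Step 4. [x - 1 = 9 or -9] -1 is outermost — add 1 both sides, so sub: x = 10 or -8.

Answer: x ∈ {-8, 10}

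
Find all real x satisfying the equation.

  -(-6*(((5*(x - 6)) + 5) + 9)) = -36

Step 1. [-(-6*(((5*(x - 6)) + 5) + 9)) = -36] LHS negated; negate both sides. So neg: -6*(((5*(x - 6)) + 5) + 9) = 36.
Step 2. [-6*(((5*(x - 6)) + 5) + 9) = 36] -6·(inner) — divide through by -6 ⇒ div: ((5*(x - 6)) + 5) + 9 = -6.
Step 3. [((5*(x - 6)) + 5) + 9 = -6] +9 is outermost — subtract 9 both sides, so sub: (5*(x - 6)) + 5 = -15.
Step 4. [(5*(x - 6)) + 5 = -15] 5 divides every term; factor it out, so factor: (x - 6) + 1 = -3.
Step 5. [(x - 6) + 1 = -3] 1 comes off first (subtract 1), so sub: x - 6 = -4.
Step 6. [x - 6 = -4] add 6: x sits inside (… - 6) ⇒ sub: x = 2.

Answer: x ∈ {2}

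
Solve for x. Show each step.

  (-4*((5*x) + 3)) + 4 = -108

Step 1. [(-4*((5*x) + 3)) + 4 = -108] +4 is outermost — subtract 4 both sides. So sub: -4*((5*x) + 3) = -112.
Step 2. [-4*((5*x) + 3) = -112] LHS = -4·(…); ÷-4 both sides ⇒ div: (5*x) + 3 = 28.
Step 3. [(5*x) + 3 = 28] 3 comes off first (subtract 3) ⇒ sub: 5*x = 25.
Step 4. [5*x = 25] 5·(inner) — divide through by 5. So div: x = 5.

Answer: x ∈ {5}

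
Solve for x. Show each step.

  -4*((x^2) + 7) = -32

Step 1. [-4*((x^2) + 7) = -32] -4·(inner) — divide through by -4, so div: (x^2) + 7 = 8.
Step 2. [(x^2) + 7 = 8] +7 is outermost — subtract 7 both sides ⇒ sub: x^2 = 1.
Step 3. [x^2 = 1] √ both sides: 1 ≥ 0 gives two branches, so sqrt: x = 1 or -1.

Answer: x ∈ {-1, 1}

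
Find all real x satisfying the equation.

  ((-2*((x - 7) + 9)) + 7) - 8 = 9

Step 1. [((-2*((x - 7) + 9)) + 7) - 8 = 9] 8 comes off first (add 8). So sub: (-2*((x - 7) + 9)) + 7 = 17.
Step 2. [(-2*((x - 7) + 9)) + 7 = 17] subtract 7: x sits inside (… + 7) ⇒ sub: -2*((x - 7) + 9) = 10.
Step 3. [-2*((x - 7) + 9) = 10] LHS = -2·(…); ÷-2 both sides ⇒ div: (x - 7) + 9 = -5.
Step 4. [(x - 7) + 9 = -5] subtract 9: x sits inside (… + 9), so sub: x - 7 = -14.
Step 5. [x - 7 = -14] add 7: x sits inside (… - 7). So sub: x = -7.

Answer: x ∈ {-7}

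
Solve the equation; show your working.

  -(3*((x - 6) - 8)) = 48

Step 1. [-(3*((x - 6) - 8)) = 48] LHS negated; negate both sides ⇒ neg: 3*((x - 6) - 8) = -48.
Step 2. [3*((x - 6) - 8) = -48] 3·(inner) — divide through by 3. So div: (x - 6) - 8 = -16.
Step 3. [(x - 6) - 8 = -16] add 8: x sits inside (… - 8), so sub: x - 6 = -8.
Step 4. [x - 6 = -8] peel the -6: add 6 from each side ⇒ sub: x = -2.

Answer: x ∈ {-2}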